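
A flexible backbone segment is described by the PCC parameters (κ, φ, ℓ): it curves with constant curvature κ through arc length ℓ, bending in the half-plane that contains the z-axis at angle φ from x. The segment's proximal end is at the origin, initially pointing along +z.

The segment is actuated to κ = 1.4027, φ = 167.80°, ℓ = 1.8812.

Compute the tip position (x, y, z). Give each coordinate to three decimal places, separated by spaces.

θ = κ·ℓ = 1.4027 × 1.8812 = 2.63876 rad
ρ = (1 − cos θ)/κ = (1 − -0.87622)/1.4027 = 1.33758
z = sin θ / κ = 0.48191/1.4027 = 0.34356
x = ρ cos φ = 1.33758 × cos(167.80°) = -1.30737
y = ρ sin φ = 1.33758 × sin(167.80°) = 0.28266

-1.307 0.283 0.344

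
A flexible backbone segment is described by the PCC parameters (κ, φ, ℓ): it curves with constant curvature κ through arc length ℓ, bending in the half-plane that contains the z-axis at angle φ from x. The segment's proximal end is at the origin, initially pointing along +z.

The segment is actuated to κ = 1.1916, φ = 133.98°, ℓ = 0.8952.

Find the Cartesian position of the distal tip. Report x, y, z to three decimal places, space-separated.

θ = κ·ℓ = 1.1916 × 0.8952 = 1.06672 rad
ρ = (1 − cos θ)/κ = (1 − 0.48300)/1.1916 = 0.43387
z = sin θ / κ = 0.87562/1.1916 = 0.73483
x = ρ cos φ = 0.43387 × cos(133.98°) = -0.30128
y = ρ sin φ = 0.43387 × sin(133.98°) = 0.31221

-0.301 0.312 0.735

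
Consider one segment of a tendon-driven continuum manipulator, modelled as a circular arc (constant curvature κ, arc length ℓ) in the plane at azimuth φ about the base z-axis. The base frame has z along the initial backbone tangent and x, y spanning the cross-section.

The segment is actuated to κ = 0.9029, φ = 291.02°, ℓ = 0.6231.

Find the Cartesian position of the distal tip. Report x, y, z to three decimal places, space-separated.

θ = κ·ℓ = 0.9029 × 0.6231 = 0.56260 rad
ρ = (1 − cos θ)/κ = (1 − 0.84587)/0.9029 = 0.17070
z = sin θ / κ = 0.53338/0.9029 = 0.59075
x = ρ cos φ = 0.17070 × cos(291.02°) = 0.06123
y = ρ sin φ = 0.17070 × sin(291.02°) = -0.15934

0.061 -0.159 0.591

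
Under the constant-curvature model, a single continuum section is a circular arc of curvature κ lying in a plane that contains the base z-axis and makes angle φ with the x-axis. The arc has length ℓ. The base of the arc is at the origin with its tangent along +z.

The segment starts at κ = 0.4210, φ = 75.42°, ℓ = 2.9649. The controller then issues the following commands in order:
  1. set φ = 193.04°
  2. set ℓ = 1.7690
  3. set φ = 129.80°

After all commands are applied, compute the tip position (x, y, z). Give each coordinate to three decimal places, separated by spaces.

-0.403 0.483 1.610

initial: κ=0.4210, φ=75.42°, ℓ=2.9649
cmd 1: set φ=193.04° → (κ,φ,ℓ)=(0.4210,193.04°,2.9649) → tip=(-1.5805,-0.3660,2.2528)
cmd 2: set ℓ=1.7690 → (κ,φ,ℓ)=(0.4210,193.04°,1.7690) → tip=(-0.6126,-0.1419,1.6099)
cmd 3: set φ=129.80° → (κ,φ,ℓ)=(0.4210,129.80°,1.7690) → tip=(-0.4025,0.4831,1.6099)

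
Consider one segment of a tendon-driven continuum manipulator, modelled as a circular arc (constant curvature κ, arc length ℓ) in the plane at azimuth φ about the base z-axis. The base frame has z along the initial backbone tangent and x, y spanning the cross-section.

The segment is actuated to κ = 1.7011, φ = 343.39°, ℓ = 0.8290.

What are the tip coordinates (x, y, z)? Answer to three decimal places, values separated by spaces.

θ = κ·ℓ = 1.7011 × 0.8290 = 1.41021 rad
ρ = (1 − cos θ)/κ = (1 − 0.15990)/1.7011 = 0.49386
z = sin θ / κ = 0.98713/1.7011 = 0.58029
x = ρ cos φ = 0.49386 × cos(343.39°) = 0.47325
y = ρ sin φ = 0.49386 × sin(343.39°) = -0.14117

0.473 -0.141 0.580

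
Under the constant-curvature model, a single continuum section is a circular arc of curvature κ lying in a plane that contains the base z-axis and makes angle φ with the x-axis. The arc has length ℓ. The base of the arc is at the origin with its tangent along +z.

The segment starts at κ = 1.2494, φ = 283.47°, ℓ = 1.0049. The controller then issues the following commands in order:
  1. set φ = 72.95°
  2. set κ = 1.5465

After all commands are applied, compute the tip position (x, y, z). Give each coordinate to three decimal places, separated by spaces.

initial: κ=1.2494, φ=283.47°, ℓ=1.0049
cmd 1: set φ=72.95° → (κ,φ,ℓ)=(1.2494,72.95°,1.0049) → tip=(0.1619,0.5279,0.7609)
cmd 2: set κ=1.5465 → (κ,φ,ℓ)=(1.5465,72.95°,1.0049) → tip=(0.1864,0.6079,0.6465)

0.186 0.608 0.647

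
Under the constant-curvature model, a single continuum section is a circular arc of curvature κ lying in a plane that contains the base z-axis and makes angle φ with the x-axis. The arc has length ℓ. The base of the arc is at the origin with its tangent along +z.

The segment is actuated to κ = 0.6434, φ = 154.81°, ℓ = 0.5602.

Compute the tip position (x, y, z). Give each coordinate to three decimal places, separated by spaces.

-0.090 0.043 0.548

θ = κ·ℓ = 0.6434 × 0.5602 = 0.36043 rad
ρ = (1 − cos θ)/κ = (1 − 0.93574)/0.6434 = 0.09987
z = sin θ / κ = 0.35268/0.6434 = 0.54815
x = ρ cos φ = 0.09987 × cos(154.81°) = -0.09037
y = ρ sin φ = 0.09987 × sin(154.81°) = 0.04251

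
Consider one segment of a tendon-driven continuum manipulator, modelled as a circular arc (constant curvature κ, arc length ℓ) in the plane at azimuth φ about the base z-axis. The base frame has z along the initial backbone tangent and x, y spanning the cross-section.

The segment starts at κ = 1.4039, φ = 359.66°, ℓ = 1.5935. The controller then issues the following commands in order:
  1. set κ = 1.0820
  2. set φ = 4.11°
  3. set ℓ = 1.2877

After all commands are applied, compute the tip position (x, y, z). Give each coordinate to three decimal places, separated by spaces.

initial: κ=1.4039, φ=359.66°, ℓ=1.5935
cmd 1: set κ=1.0820 → (κ,φ,ℓ)=(1.0820,359.66°,1.5935) → tip=(1.0654,-0.0063,0.9134)
cmd 2: set φ=4.11° → (κ,φ,ℓ)=(1.0820,4.11°,1.5935) → tip=(1.0627,0.0764,0.9134)
cmd 3: set ℓ=1.2877 → (κ,φ,ℓ)=(1.0820,4.11°,1.2877) → tip=(0.7591,0.0545,0.9097)

0.759 0.055 0.910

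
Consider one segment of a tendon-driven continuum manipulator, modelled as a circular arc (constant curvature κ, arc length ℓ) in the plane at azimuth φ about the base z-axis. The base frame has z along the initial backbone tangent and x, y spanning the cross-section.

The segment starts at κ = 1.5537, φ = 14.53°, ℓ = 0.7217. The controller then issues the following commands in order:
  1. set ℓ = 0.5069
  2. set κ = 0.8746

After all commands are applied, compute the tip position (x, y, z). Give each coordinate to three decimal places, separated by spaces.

initial: κ=1.5537, φ=14.53°, ℓ=0.7217
cmd 1: set ℓ=0.5069 → (κ,φ,ℓ)=(1.5537,14.53°,0.5069) → tip=(0.1834,0.0475,0.4561)
cmd 2: set κ=0.8746 → (κ,φ,ℓ)=(0.8746,14.53°,0.5069) → tip=(0.1070,0.0277,0.4905)

0.107 0.028 0.490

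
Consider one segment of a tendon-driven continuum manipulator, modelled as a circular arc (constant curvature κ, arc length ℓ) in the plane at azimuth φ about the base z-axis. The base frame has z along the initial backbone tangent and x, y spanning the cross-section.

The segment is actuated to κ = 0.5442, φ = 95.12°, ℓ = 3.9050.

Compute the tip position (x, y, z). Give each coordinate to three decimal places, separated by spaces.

θ = κ·ℓ = 0.5442 × 3.9050 = 2.12510 rad
ρ = (1 − cos θ)/κ = (1 − -0.52635)/0.5442 = 2.80476
z = sin θ / κ = 0.85027/0.5442 = 1.56242
x = ρ cos φ = 2.80476 × cos(95.12°) = -0.25030
y = ρ sin φ = 2.80476 × sin(95.12°) = 2.79357

-0.250 2.794 1.562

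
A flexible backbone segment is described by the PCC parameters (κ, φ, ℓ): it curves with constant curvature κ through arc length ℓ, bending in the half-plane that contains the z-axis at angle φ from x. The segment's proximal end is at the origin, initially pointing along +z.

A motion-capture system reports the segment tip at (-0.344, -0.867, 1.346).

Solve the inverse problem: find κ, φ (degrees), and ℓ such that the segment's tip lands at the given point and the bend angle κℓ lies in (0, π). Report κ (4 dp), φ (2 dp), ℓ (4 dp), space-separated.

0.6956 248.36 1.7423

ρ = √(x²+y²) = √(-0.344² + -0.867²) = 0.93275
φ = atan2(y, x) mod 360° = atan2(-0.867, -0.344) = 248.3583°
|p|² = ρ² + z² = 0.93275² + 1.346² = 2.68174
κ = 2ρ / |p|² = 2×0.93275 / 2.68174 = 0.69563
θ = 2·atan2(ρ, z) = 2·atan2(0.93275, 1.346) = 1.21200 rad
ℓ = θ/κ = 1.21200/0.69563 = 1.74230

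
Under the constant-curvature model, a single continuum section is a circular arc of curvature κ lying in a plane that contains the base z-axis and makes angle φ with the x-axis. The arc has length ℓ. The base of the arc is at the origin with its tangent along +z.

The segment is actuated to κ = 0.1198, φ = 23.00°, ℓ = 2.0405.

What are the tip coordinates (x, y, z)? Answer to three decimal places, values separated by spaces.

0.228 0.097 2.020

θ = κ·ℓ = 0.1198 × 2.0405 = 0.24445 rad
ρ = (1 − cos θ)/κ = (1 − 0.97027)/0.1198 = 0.24816
z = sin θ / κ = 0.24202/0.1198 = 2.02024
x = ρ cos φ = 0.24816 × cos(23.00°) = 0.22843
y = ρ sin φ = 0.24816 × sin(23.00°) = 0.09696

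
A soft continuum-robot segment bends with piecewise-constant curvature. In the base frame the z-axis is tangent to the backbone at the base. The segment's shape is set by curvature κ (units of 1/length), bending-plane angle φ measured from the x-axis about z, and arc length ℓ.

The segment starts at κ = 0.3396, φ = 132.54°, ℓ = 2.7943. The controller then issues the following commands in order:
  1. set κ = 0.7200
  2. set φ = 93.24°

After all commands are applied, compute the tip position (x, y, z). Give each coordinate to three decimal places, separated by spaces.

initial: κ=0.3396, φ=132.54°, ℓ=2.7943
cmd 1: set κ=0.7200 → (κ,φ,ℓ)=(0.7200,132.54°,2.7943) → tip=(-1.3399,1.4602,1.2559)
cmd 2: set φ=93.24° → (κ,φ,ℓ)=(0.7200,93.24°,2.7943) → tip=(-0.1120,1.9787,1.2559)

-0.112 1.979 1.256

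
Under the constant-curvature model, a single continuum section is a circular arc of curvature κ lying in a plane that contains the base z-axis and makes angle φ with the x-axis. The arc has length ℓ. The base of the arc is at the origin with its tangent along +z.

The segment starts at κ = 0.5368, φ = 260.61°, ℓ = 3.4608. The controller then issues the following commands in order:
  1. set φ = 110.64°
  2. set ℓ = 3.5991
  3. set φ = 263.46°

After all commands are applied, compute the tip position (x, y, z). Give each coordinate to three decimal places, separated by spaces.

-0.287 -2.505 1.743

initial: κ=0.5368, φ=260.61°, ℓ=3.4608
cmd 1: set φ=110.64° → (κ,φ,ℓ)=(0.5368,110.64°,3.4608) → tip=(-0.8425,2.2367,1.7867)
cmd 2: set ℓ=3.5991 → (κ,φ,ℓ)=(0.5368,110.64°,3.5991) → tip=(-0.8887,2.3594,1.7427)
cmd 3: set φ=263.46° → (κ,φ,ℓ)=(0.5368,263.46°,3.5991) → tip=(-0.2872,-2.5048,1.7427)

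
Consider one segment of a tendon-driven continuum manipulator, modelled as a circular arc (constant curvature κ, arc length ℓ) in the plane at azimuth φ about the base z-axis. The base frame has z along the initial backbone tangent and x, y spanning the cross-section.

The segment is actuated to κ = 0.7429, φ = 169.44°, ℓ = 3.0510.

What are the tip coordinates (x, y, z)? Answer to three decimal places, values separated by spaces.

θ = κ·ℓ = 0.7429 × 3.0510 = 2.26659 rad
ρ = (1 − cos θ)/κ = (1 − -0.64099)/0.7429 = 2.20890
z = sin θ / κ = 0.76755/0.7429 = 1.03318
x = ρ cos φ = 2.20890 × cos(169.44°) = -2.17149
y = ρ sin φ = 2.20890 × sin(169.44°) = 0.40481

-2.171 0.405 1.033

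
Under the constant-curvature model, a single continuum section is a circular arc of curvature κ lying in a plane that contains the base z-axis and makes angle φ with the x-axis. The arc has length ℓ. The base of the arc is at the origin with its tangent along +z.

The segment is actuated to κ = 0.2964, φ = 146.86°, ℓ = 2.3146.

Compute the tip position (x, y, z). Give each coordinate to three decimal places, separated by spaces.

θ = κ·ℓ = 0.2964 × 2.3146 = 0.68605 rad
ρ = (1 − cos θ)/κ = (1 − 0.77376)/0.2964 = 0.76331
z = sin θ / κ = 0.63348/0.2964 = 2.13726
x = ρ cos φ = 0.76331 × cos(146.86°) = -0.63915
y = ρ sin φ = 0.76331 × sin(146.86°) = 0.41729

-0.639 0.417 2.137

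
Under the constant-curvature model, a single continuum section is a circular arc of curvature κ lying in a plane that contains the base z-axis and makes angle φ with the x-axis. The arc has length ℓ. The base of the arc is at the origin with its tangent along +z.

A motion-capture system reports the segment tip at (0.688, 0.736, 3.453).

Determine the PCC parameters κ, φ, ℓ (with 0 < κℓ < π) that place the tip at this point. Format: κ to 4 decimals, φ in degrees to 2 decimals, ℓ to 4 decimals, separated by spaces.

ρ = √(x²+y²) = √(0.688² + 0.736²) = 1.00749
φ = atan2(y, x) mod 360° = atan2(0.736, 0.688) = 46.9306°
|p|² = ρ² + z² = 1.00749² + 3.453² = 12.93825
κ = 2ρ / |p|² = 2×1.00749 / 12.93825 = 0.15574
θ = 2·atan2(ρ, z) = 2·atan2(1.00749, 3.453) = 0.56778 rad
ℓ = θ/κ = 0.56778/0.15574 = 3.64575

0.1557 46.93 3.6458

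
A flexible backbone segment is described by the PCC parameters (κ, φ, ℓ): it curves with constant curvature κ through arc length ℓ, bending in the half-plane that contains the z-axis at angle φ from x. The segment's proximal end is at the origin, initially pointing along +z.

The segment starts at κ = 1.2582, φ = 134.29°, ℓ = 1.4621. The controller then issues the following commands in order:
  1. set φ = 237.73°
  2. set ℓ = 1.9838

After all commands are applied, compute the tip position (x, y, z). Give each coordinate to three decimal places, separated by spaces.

initial: κ=1.2582, φ=134.29°, ℓ=1.4621
cmd 1: set φ=237.73° → (κ,φ,ℓ)=(1.2582,237.73°,1.4621) → tip=(-0.5370,-0.8505,0.7662)
cmd 2: set ℓ=1.9838 → (κ,φ,ℓ)=(1.2582,237.73°,1.9838) → tip=(-0.7633,-1.2088,0.4782)

-0.763 -1.209 0.478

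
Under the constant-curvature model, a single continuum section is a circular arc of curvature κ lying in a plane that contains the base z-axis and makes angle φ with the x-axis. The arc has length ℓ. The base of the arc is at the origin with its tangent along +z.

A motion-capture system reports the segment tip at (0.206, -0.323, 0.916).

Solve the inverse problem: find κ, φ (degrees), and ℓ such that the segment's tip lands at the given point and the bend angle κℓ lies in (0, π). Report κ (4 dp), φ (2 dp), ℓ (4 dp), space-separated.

0.7772 302.53 1.0193

ρ = √(x²+y²) = √(0.206² + -0.323²) = 0.38310
φ = atan2(y, x) mod 360° = atan2(-0.323, 0.206) = 302.5285°
|p|² = ρ² + z² = 0.38310² + 0.916² = 0.98582
κ = 2ρ / |p|² = 2×0.38310 / 0.98582 = 0.77722
θ = 2·atan2(ρ, z) = 2·atan2(0.38310, 0.916) = 0.79225 rad
ℓ = θ/κ = 0.79225/0.77722 = 1.01933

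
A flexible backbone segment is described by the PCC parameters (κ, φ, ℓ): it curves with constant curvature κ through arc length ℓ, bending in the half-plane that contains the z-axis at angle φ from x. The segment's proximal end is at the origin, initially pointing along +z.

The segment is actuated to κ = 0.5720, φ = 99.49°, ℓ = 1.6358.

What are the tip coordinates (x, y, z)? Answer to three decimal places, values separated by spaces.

-0.117 0.701 1.407

θ = κ·ℓ = 0.5720 × 1.6358 = 0.93568 rad
ρ = (1 − cos θ)/κ = (1 − 0.59327)/0.5720 = 0.71106
z = sin θ / κ = 0.80500/0.5720 = 1.40734
x = ρ cos φ = 0.71106 × cos(99.49°) = -0.11724
y = ρ sin φ = 0.71106 × sin(99.49°) = 0.70133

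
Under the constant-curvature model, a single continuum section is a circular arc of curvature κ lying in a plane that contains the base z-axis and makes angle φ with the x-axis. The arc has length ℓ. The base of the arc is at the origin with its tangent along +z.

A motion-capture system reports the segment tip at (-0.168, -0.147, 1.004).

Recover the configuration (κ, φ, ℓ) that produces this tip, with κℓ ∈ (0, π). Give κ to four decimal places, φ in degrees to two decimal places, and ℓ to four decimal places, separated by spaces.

ρ = √(x²+y²) = √(-0.168² + -0.147²) = 0.22323
φ = atan2(y, x) mod 360° = atan2(-0.147, -0.168) = 221.1859°
|p|² = ρ² + z² = 0.22323² + 1.004² = 1.05785
κ = 2ρ / |p|² = 2×0.22323 / 1.05785 = 0.42205
θ = 2·atan2(ρ, z) = 2·atan2(0.22323, 1.004) = 0.43757 rad
ℓ = θ/κ = 0.43757/0.42205 = 1.03677

0.4221 221.19 1.0368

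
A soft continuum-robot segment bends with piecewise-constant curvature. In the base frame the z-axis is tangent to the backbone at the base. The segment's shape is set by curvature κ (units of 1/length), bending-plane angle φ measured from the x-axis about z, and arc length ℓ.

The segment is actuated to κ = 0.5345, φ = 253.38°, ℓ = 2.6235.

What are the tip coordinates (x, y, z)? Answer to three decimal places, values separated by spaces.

-0.445 -1.492 1.844

θ = κ·ℓ = 0.5345 × 2.6235 = 1.40226 rad
ρ = (1 − cos θ)/κ = (1 − 0.16774)/0.5345 = 1.55708
z = sin θ / κ = 0.98583/0.5345 = 1.84440
x = ρ cos φ = 1.55708 × cos(253.38°) = -0.44536
y = ρ sin φ = 1.55708 × sin(253.38°) = -1.49203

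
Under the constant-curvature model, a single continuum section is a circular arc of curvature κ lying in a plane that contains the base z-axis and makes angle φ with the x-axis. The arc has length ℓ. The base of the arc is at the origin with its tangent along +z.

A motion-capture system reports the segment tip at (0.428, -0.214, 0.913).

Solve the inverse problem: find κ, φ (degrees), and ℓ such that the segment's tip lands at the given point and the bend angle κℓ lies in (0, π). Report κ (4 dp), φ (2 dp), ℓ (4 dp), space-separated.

0.9007 333.43 1.0720

ρ = √(x²+y²) = √(0.428² + -0.214²) = 0.47852
φ = atan2(y, x) mod 360° = atan2(-0.214, 0.428) = 333.4349°
|p|² = ρ² + z² = 0.47852² + 0.913² = 1.06255
κ = 2ρ / |p|² = 2×0.47852 / 1.06255 = 0.90070
θ = 2·atan2(ρ, z) = 2·atan2(0.47852, 0.913) = 0.96551 rad
ℓ = θ/κ = 0.96551/0.90070 = 1.07195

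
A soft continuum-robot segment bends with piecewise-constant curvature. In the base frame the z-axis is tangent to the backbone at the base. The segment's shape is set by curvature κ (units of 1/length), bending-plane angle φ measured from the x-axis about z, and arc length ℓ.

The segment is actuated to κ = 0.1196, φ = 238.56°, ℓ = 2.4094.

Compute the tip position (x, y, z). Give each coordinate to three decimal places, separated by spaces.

-0.180 -0.294 2.376

θ = κ·ℓ = 0.1196 × 2.4094 = 0.28816 rad
ρ = (1 − cos θ)/κ = (1 − 0.95877)/0.1196 = 0.34476
z = sin θ / κ = 0.28419/0.1196 = 2.37619
x = ρ cos φ = 0.34476 × cos(238.56°) = -0.17983
y = ρ sin φ = 0.34476 × sin(238.56°) = -0.29414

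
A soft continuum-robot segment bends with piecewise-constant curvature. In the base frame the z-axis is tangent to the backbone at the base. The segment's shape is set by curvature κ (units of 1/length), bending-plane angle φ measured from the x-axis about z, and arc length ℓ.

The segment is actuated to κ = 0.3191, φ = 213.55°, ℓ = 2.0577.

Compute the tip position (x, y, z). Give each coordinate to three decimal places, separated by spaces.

-0.543 -0.360 1.913

θ = κ·ℓ = 0.3191 × 2.0577 = 0.65661 rad
ρ = (1 − cos θ)/κ = (1 − 0.79206)/0.3191 = 0.65163
z = sin θ / κ = 0.61044/0.3191 = 1.91300
x = ρ cos φ = 0.65163 × cos(213.55°) = -0.54307
y = ρ sin φ = 0.65163 × sin(213.55°) = -0.36013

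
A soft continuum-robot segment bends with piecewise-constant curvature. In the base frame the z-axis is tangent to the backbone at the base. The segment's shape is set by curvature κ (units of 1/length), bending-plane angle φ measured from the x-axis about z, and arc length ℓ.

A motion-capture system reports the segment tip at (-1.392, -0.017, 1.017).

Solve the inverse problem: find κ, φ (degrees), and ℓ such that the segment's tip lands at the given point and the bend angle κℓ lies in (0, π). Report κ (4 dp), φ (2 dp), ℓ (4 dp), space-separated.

0.9367 180.70 2.0067

ρ = √(x²+y²) = √(-1.392² + -0.017²) = 1.39210
φ = atan2(y, x) mod 360° = atan2(-0.017, -1.392) = 180.6997°
|p|² = ρ² + z² = 1.39210² + 1.017² = 2.97224
κ = 2ρ / |p|² = 2×1.39210 / 2.97224 = 0.93674
θ = 2·atan2(ρ, z) = 2·atan2(1.39210, 1.017) = 1.87972 rad
ℓ = θ/κ = 1.87972/0.93674 = 2.00667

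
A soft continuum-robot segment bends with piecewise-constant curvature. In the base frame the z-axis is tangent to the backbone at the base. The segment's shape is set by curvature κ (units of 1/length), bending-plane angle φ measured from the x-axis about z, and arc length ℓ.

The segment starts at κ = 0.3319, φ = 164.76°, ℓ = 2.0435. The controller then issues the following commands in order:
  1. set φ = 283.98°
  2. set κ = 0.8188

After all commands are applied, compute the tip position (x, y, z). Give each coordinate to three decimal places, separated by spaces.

0.325 -1.306 1.215

initial: κ=0.3319, φ=164.76°, ℓ=2.0435
cmd 1: set φ=283.98° → (κ,φ,ℓ)=(0.3319,283.98°,2.0435) → tip=(0.1611,-0.6471,1.8904)
cmd 2: set κ=0.8188 → (κ,φ,ℓ)=(0.8188,283.98°,2.0435) → tip=(0.3252,-1.3063,1.2149)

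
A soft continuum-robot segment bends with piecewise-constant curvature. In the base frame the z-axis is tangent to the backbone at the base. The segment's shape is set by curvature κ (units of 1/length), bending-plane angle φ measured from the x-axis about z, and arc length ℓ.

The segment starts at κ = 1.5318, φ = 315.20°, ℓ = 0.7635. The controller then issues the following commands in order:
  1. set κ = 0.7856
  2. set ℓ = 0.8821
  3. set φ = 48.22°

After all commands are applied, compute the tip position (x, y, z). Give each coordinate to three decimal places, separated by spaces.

0.196 0.219 0.813

initial: κ=1.5318, φ=315.20°, ℓ=0.7635
cmd 1: set κ=0.7856 → (κ,φ,ℓ)=(0.7856,315.20°,0.7635) → tip=(0.1577,-0.1566,0.7185)
cmd 2: set ℓ=0.8821 → (κ,φ,ℓ)=(0.7856,315.20°,0.8821) → tip=(0.2083,-0.2069,0.8132)
cmd 3: set φ=48.22° → (κ,φ,ℓ)=(0.7856,48.22°,0.8821) → tip=(0.1956,0.2189,0.8132)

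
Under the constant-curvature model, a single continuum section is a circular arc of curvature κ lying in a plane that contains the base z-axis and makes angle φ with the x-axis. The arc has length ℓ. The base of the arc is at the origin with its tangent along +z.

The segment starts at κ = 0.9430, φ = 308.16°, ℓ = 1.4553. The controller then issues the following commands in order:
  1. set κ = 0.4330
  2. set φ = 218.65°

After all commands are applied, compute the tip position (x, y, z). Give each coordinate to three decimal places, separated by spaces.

-0.346 -0.277 1.361

initial: κ=0.9430, φ=308.16°, ℓ=1.4553
cmd 1: set κ=0.4330 → (κ,φ,ℓ)=(0.4330,308.16°,1.4553) → tip=(0.2741,-0.3488,1.3609)
cmd 2: set φ=218.65° → (κ,φ,ℓ)=(0.4330,218.65°,1.4553) → tip=(-0.3464,-0.2770,1.3609)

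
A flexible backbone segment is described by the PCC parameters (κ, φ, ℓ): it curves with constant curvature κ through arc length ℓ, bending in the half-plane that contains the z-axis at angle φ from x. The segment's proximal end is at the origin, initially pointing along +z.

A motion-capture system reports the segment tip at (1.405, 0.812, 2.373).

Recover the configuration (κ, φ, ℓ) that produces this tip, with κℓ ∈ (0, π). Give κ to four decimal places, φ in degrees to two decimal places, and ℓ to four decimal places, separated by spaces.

ρ = √(x²+y²) = √(1.405² + 0.812²) = 1.62277
φ = atan2(y, x) mod 360° = atan2(0.812, 1.405) = 30.0252°
|p|² = ρ² + z² = 1.62277² + 2.373² = 8.26450
κ = 2ρ / |p|² = 2×1.62277 / 8.26450 = 0.39271
θ = 2·atan2(ρ, z) = 2·atan2(1.62277, 2.373) = 1.19960 rad
ℓ = θ/κ = 1.19960/0.39271 = 3.05470

0.3927 30.03 3.0547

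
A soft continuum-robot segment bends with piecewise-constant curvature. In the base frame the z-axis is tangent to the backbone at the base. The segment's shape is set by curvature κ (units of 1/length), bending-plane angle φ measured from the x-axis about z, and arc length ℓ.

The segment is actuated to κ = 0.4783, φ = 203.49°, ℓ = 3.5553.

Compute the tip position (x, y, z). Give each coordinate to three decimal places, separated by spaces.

θ = κ·ℓ = 0.4783 × 3.5553 = 1.70050 rad
ρ = (1 − cos θ)/κ = (1 − -0.12934)/0.4783 = 2.36115
z = sin θ / κ = 0.99160/0.4783 = 2.07318
x = ρ cos φ = 2.36115 × cos(203.49°) = -2.16549
y = ρ sin φ = 2.36115 × sin(203.49°) = -0.94113

-2.165 -0.941 2.073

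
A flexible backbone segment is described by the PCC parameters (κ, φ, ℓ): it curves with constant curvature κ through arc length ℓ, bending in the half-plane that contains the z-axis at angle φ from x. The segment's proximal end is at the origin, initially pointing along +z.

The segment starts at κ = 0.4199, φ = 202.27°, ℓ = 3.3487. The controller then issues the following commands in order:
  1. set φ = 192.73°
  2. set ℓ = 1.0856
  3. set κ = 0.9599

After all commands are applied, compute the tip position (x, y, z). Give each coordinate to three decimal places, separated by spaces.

-0.504 -0.114 0.900

initial: κ=0.4199, φ=202.27°, ℓ=3.3487
cmd 1: set φ=192.73° → (κ,φ,ℓ)=(0.4199,192.73°,3.3487) → tip=(-1.9422,-0.4388,2.3493)
cmd 2: set ℓ=1.0856 → (κ,φ,ℓ)=(0.4199,192.73°,1.0856) → tip=(-0.2372,-0.0536,1.0484)
cmd 3: set κ=0.9599 → (κ,φ,ℓ)=(0.9599,192.73°,1.0856) → tip=(-0.5036,-0.1138,0.8995)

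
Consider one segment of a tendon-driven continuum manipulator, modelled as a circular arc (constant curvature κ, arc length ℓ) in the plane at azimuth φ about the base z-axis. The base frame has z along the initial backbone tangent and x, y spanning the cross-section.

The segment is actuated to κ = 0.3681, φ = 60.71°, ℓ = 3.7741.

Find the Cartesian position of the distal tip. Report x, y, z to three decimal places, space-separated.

1.089 1.942 2.672

θ = κ·ℓ = 0.3681 × 3.7741 = 1.38925 rad
ρ = (1 − cos θ)/κ = (1 − 0.18055)/0.3681 = 2.22615
z = sin θ / κ = 0.98356/0.3681 = 2.67200
x = ρ cos φ = 2.22615 × cos(60.71°) = 1.08910
y = ρ sin φ = 2.22615 × sin(60.71°) = 1.94155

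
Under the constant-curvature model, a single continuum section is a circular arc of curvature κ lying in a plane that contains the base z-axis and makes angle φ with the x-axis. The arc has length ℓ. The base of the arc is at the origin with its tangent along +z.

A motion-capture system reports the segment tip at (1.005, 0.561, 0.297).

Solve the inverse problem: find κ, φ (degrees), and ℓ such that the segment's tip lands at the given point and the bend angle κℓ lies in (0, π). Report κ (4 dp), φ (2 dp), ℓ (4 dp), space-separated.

ρ = √(x²+y²) = √(1.005² + 0.561²) = 1.15098
φ = atan2(y, x) mod 360° = atan2(0.561, 1.005) = 29.1706°
|p|² = ρ² + z² = 1.15098² + 0.297² = 1.41295
κ = 2ρ / |p|² = 2×1.15098 / 1.41295 = 1.62918
θ = 2·atan2(ρ, z) = 2·atan2(1.15098, 0.297) = 2.63653 rad
ℓ = θ/κ = 2.63653/1.62918 = 1.61832

1.6292 29.17 1.6183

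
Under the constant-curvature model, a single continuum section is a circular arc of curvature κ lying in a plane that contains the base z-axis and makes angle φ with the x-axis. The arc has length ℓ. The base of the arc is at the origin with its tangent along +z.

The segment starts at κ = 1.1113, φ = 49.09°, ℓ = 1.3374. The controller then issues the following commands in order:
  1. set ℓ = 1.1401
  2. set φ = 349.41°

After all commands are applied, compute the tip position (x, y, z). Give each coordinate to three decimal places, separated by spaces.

0.620 -0.116 0.859

initial: κ=1.1113, φ=49.09°, ℓ=1.3374
cmd 1: set ℓ=1.1401 → (κ,φ,ℓ)=(1.1113,49.09°,1.1401) → tip=(0.4130,0.4766,0.8586)
cmd 2: set φ=349.41° → (κ,φ,ℓ)=(1.1113,349.41°,1.1401) → tip=(0.6199,-0.1159,0.8586)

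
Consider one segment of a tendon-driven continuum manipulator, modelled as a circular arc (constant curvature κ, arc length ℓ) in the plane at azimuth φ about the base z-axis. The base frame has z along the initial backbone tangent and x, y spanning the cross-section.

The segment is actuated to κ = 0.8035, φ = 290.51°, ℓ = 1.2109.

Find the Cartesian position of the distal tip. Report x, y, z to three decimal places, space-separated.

0.191 -0.510 1.029

θ = κ·ℓ = 0.8035 × 1.2109 = 0.97296 rad
ρ = (1 − cos θ)/κ = (1 − 0.56286)/0.8035 = 0.54405
z = sin θ / κ = 0.82655/0.8035 = 1.02869
x = ρ cos φ = 0.54405 × cos(290.51°) = 0.19062
y = ρ sin φ = 0.54405 × sin(290.51°) = -0.50956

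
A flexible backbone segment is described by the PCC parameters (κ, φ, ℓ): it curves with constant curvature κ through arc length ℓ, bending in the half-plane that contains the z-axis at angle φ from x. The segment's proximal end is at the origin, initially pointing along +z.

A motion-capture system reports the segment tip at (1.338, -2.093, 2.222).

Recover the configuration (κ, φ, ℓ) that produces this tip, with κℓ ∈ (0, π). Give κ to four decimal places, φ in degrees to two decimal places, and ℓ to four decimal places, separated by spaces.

0.4473 302.59 3.7608

ρ = √(x²+y²) = √(1.338² + -2.093²) = 2.48413
φ = atan2(y, x) mod 360° = atan2(-2.093, 1.338) = 302.5897°
|p|² = ρ² + z² = 2.48413² + 2.222² = 11.10818
κ = 2ρ / |p|² = 2×2.48413 / 11.10818 = 0.44726
θ = 2·atan2(ρ, z) = 2·atan2(2.48413, 2.222) = 1.68208 rad
ℓ = θ/κ = 1.68208/0.44726 = 3.76085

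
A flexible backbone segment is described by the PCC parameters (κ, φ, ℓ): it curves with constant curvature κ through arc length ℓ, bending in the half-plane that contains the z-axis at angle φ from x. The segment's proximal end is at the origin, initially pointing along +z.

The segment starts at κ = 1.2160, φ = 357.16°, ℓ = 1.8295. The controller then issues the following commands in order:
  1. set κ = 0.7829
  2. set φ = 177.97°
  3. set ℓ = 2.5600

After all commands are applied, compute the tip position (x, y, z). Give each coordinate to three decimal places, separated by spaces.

-1.813 0.064 1.159

initial: κ=1.2160, φ=357.16°, ℓ=1.8295
cmd 1: set κ=0.7829 → (κ,φ,ℓ)=(0.7829,357.16°,1.8295) → tip=(1.0996,-0.0546,1.2651)
cmd 2: set φ=177.97° → (κ,φ,ℓ)=(0.7829,177.97°,1.8295) → tip=(-1.1003,0.0390,1.2651)
cmd 3: set ℓ=2.5600 → (κ,φ,ℓ)=(0.7829,177.97°,2.5600) → tip=(-1.8126,0.0642,1.1592)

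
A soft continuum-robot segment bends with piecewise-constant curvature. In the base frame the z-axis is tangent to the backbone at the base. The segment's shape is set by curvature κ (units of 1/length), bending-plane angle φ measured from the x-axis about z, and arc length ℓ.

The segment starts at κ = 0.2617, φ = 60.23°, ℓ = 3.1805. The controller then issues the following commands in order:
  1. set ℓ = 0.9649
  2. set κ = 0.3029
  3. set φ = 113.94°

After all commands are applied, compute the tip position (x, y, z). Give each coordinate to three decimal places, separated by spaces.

initial: κ=0.2617, φ=60.23°, ℓ=3.1805
cmd 1: set ℓ=0.9649 → (κ,φ,ℓ)=(0.2617,60.23°,0.9649) → tip=(0.0602,0.1052,0.9547)
cmd 2: set κ=0.3029 → (κ,φ,ℓ)=(0.3029,60.23°,0.9649) → tip=(0.0695,0.1215,0.9512)
cmd 3: set φ=113.94° → (κ,φ,ℓ)=(0.3029,113.94°,0.9649) → tip=(-0.0568,0.1280,0.9512)

-0.057 0.128 0.951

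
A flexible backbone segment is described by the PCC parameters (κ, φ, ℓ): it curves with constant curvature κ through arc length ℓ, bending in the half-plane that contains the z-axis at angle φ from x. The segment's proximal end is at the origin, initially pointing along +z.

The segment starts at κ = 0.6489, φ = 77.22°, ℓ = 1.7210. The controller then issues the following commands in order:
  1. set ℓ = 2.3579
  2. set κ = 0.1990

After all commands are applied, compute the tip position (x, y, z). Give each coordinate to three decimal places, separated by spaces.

0.120 0.530 2.272

initial: κ=0.6489, φ=77.22°, ℓ=1.7210
cmd 1: set ℓ=2.3579 → (κ,φ,ℓ)=(0.6489,77.22°,2.3579) → tip=(0.3270,1.4417,1.5398)
cmd 2: set κ=0.1990 → (κ,φ,ℓ)=(0.1990,77.22°,2.3579) → tip=(0.1201,0.5297,2.2723)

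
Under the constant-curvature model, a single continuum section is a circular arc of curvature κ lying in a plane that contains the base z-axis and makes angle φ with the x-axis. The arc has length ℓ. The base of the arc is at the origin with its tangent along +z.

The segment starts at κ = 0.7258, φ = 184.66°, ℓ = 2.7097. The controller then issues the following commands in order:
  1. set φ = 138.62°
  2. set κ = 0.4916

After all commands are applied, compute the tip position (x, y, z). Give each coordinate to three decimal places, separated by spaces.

-1.165 1.027 1.976

initial: κ=0.7258, φ=184.66°, ℓ=2.7097
cmd 1: set φ=138.62° → (κ,φ,ℓ)=(0.7258,138.62°,2.7097) → tip=(-1.4325,1.2620,1.2712)
cmd 2: set κ=0.4916 → (κ,φ,ℓ)=(0.4916,138.62°,2.7097) → tip=(-1.1654,1.0267,1.9765)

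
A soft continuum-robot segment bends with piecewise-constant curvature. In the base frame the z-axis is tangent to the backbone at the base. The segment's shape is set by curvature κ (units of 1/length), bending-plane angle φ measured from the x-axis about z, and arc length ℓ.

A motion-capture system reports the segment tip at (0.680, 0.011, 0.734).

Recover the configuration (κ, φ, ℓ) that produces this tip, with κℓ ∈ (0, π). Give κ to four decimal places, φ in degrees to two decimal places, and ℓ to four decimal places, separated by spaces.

ρ = √(x²+y²) = √(0.680² + 0.011²) = 0.68009
φ = atan2(y, x) mod 360° = atan2(0.011, 0.680) = 0.9268°
|p|² = ρ² + z² = 0.68009² + 0.734² = 1.00128
κ = 2ρ / |p|² = 2×0.68009 / 1.00128 = 1.35844
θ = 2·atan2(ρ, z) = 2·atan2(0.68009, 0.734) = 1.49458 rad
ℓ = θ/κ = 1.49458/1.35844 = 1.10022

1.3584 0.93 1.1002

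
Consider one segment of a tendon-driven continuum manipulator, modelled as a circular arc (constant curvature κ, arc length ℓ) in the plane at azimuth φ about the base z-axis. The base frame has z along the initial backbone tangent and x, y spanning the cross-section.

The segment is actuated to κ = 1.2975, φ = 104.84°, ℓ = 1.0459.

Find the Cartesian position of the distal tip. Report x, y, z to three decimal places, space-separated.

-0.156 0.587 0.753

θ = κ·ℓ = 1.2975 × 1.0459 = 1.35706 rad
ρ = (1 − cos θ)/κ = (1 − 0.21212)/1.2975 = 0.60723
z = sin θ / κ = 0.97724/1.2975 = 0.75317
x = ρ cos φ = 0.60723 × cos(104.84°) = -0.15552
y = ρ sin φ = 0.60723 × sin(104.84°) = 0.58698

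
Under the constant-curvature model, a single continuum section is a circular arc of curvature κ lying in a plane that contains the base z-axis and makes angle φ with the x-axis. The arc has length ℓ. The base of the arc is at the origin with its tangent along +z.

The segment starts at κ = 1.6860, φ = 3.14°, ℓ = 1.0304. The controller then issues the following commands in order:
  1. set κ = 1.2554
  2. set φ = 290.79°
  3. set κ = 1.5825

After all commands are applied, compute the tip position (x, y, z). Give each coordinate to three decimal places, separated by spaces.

initial: κ=1.6860, φ=3.14°, ℓ=1.0304
cmd 1: set κ=1.2554 → (κ,φ,ℓ)=(1.2554,3.14°,1.0304) → tip=(0.5777,0.0317,0.7661)
cmd 2: set φ=290.79° → (κ,φ,ℓ)=(1.2554,290.79°,1.0304) → tip=(0.2054,-0.5409,0.7661)
cmd 3: set κ=1.5825 → (κ,φ,ℓ)=(1.5825,290.79°,1.0304) → tip=(0.2377,-0.6261,0.6308)

0.238 -0.626 0.631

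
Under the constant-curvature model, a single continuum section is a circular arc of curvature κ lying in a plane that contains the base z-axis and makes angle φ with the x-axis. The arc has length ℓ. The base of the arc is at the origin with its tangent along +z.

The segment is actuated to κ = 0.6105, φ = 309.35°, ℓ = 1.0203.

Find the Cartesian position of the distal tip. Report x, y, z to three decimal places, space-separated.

θ = κ·ℓ = 0.6105 × 1.0203 = 0.62289 rad
ρ = (1 − cos θ)/κ = (1 − 0.81219)/0.6105 = 0.30763
z = sin θ / κ = 0.58339/0.6105 = 0.95559
x = ρ cos φ = 0.30763 × cos(309.35°) = 0.19505
y = ρ sin φ = 0.30763 × sin(309.35°) = -0.23788

0.195 -0.238 0.956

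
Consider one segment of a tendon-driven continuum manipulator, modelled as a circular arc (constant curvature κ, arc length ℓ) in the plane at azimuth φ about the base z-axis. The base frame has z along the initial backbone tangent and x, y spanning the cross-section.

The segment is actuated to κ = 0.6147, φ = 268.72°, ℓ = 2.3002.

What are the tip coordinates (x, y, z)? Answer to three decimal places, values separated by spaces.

θ = κ·ℓ = 0.6147 × 2.3002 = 1.41393 rad
ρ = (1 − cos θ)/κ = (1 − 0.15622)/0.6147 = 1.37267
z = sin θ / κ = 0.98772/0.6147 = 1.60684
x = ρ cos φ = 1.37267 × cos(268.72°) = -0.03066
y = ρ sin φ = 1.37267 × sin(268.72°) = -1.37233

-0.031 -1.372 1.607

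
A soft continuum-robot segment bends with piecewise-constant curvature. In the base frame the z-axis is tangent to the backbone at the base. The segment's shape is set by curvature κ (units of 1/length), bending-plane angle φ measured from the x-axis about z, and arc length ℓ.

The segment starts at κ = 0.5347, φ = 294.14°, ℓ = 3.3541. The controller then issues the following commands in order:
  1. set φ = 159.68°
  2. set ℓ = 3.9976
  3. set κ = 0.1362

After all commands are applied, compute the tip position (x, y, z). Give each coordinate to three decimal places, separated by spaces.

-0.996 0.369 3.803

initial: κ=0.5347, φ=294.14°, ℓ=3.3541
cmd 1: set φ=159.68° → (κ,φ,ℓ)=(0.5347,159.68°,3.3541) → tip=(-2.1411,0.7929,1.8240)
cmd 2: set ℓ=3.9976 → (κ,φ,ℓ)=(0.5347,159.68°,3.9976) → tip=(-2.6954,0.9981,1.5778)
cmd 3: set κ=0.1362 → (κ,φ,ℓ)=(0.1362,159.68°,3.9976) → tip=(-0.9956,0.3687,3.8030)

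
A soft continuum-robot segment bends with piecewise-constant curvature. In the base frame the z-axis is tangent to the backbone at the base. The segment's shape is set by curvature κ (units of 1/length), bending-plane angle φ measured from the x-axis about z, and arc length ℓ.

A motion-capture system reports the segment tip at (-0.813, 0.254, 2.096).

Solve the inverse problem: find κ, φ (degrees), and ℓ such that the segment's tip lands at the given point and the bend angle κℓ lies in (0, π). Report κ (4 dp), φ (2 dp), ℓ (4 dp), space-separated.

0.3328 162.65 2.3196

ρ = √(x²+y²) = √(-0.813² + 0.254²) = 0.85175
φ = atan2(y, x) mod 360° = atan2(0.254, -0.813) = 162.6500°
|p|² = ρ² + z² = 0.85175² + 2.096² = 5.11870
κ = 2ρ / |p|² = 2×0.85175 / 5.11870 = 0.33280
θ = 2·atan2(ρ, z) = 2·atan2(0.85175, 2.096) = 0.77197 rad
ℓ = θ/κ = 0.77197/0.33280 = 2.31963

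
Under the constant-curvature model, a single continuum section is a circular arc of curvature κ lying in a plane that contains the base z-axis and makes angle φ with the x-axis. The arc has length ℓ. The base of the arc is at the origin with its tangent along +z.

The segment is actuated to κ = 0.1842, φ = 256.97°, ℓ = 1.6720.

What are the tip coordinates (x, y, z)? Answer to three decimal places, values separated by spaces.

-0.058 -0.249 1.646

θ = κ·ℓ = 0.1842 × 1.6720 = 0.30798 rad
ρ = (1 − cos θ)/κ = (1 − 0.95295)/0.1842 = 0.25544
z = sin θ / κ = 0.30314/0.1842 = 1.64569
x = ρ cos φ = 0.25544 × cos(256.97°) = -0.05759
y = ρ sin φ = 0.25544 × sin(256.97°) = -0.24887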